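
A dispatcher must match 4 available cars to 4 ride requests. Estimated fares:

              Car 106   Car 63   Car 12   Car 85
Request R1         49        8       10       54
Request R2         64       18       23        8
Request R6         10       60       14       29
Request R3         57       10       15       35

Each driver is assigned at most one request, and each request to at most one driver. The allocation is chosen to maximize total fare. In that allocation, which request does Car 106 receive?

Optimal: Car 106→Request R3 ($57), Car 63→Request R6 ($60), Car 12→Request R2 ($23), Car 85→Request R1 ($54) — total 57+60+23+54 = $194.
Max-entry greedy (repeatedly take the single best remaining cell) gives $193, worse by 1.
Swapping Car 85↔Car 12 (Car 85→Request R2 $8, Car 12→Request R1 $10) loses 59.
Car 106's own top request is Request R2 ($64), but forcing Car 106→Request R2 and reassigning the rest optimally gives only $193 — worse by 1.

Car 106 receives Request R3.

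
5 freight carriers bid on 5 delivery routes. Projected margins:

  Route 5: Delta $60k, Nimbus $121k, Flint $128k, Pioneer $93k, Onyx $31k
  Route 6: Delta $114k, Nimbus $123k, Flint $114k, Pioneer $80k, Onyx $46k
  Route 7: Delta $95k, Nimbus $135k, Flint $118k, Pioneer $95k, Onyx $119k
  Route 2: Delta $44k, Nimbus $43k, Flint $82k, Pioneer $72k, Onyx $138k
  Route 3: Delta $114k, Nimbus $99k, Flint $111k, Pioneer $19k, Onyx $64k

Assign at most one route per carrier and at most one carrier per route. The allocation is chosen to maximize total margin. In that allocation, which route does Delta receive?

Delta receives Route 3.

Optimal: Delta→Route 3 ($114k), Nimbus→Route 6 ($123k), Flint→Route 5 ($128k), Pioneer→Route 7 ($95k), Onyx→Route 2 ($138k) — total 114+123+128+95+138 = $598k.
Next-best assignment: Delta→Route 3, Nimbus→Route 7, Flint→Route 5, Pioneer→Route 6, Onyx→Route 2 = $595k.
Swapping Pioneer↔Onyx (Pioneer→Route 2 $72k, Onyx→Route 7 $119k) loses 42.
Delta's own top route is Route 6 ($114k), but forcing Delta→Route 6 and reassigning the rest optimally gives only $591k — worse by 7.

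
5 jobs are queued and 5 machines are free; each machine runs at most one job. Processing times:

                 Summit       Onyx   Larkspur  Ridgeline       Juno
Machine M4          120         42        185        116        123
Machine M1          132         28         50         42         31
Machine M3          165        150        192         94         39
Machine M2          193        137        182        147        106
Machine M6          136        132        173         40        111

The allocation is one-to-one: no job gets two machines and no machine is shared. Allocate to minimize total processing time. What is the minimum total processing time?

Min total: 364 min

This is a one-to-one assignment (minimum-cost bipartite matching).
Optimal: Summit→Machine M2 (193 min), Onyx→Machine M4 (42 min), Larkspur→Machine M1 (50 min), Ridgeline→Machine M6 (40 min), Juno→Machine M3 (39 min) — total 193+42+50+40+39 = 364 min.
Row-greedy (each job in turn takes its cheapest remaining machine) gives 521 min, worse by 157.
Swapping Juno↔Ridgeline (Juno→Machine M6 111 min, Ridgeline→Machine M3 94 min) adds 126.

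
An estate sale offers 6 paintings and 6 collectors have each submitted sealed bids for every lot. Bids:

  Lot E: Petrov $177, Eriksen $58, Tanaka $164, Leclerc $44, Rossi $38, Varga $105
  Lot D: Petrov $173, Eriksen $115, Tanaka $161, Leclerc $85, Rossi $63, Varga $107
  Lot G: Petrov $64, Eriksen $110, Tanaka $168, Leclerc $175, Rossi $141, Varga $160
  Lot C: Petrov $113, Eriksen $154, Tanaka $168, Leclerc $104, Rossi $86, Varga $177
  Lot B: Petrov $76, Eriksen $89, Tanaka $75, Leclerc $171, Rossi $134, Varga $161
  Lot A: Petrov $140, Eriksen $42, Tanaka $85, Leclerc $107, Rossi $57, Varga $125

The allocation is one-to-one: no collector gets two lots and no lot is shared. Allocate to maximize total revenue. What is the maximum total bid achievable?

This is a one-to-one assignment (maximum-weight bipartite matching).
Optimal: Petrov→Lot E ($177), Eriksen→Lot C ($154), Tanaka→Lot D ($161), Leclerc→Lot B ($171), Rossi→Lot G ($141), Varga→Lot A ($125) — total 177+154+161+171+141+125 = $929.
Column-greedy (each lot in turn goes to its best remaining collector) gives $866, worse by 63.
Swapping Rossi↔Varga (Rossi→Lot A $57, Varga→Lot G $160) loses 49.

Max total: $929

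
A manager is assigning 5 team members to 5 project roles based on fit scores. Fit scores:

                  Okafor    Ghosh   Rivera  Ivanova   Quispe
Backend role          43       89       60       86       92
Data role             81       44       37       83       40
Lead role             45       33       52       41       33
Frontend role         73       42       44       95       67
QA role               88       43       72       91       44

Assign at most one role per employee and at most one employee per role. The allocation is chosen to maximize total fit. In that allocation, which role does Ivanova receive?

Optimal: Okafor→Data role (81 pts), Ghosh→Backend role (89 pts), Rivera→Lead role (52 pts), Ivanova→QA role (91 pts), Quispe→Frontend role (67 pts) — total 81+89+52+91+67 = 380 pts.
Row-greedy (each employee in turn takes its best remaining role) gives 364 pts, worse by 16.
Checked against all permutations: 380 pts is optimal.
Ivanova's own top role is Frontend role (95 pts), but forcing Ivanova→Frontend role and reassigning the rest optimally gives only 373 pts — worse by 7.

Ivanova receives QA role.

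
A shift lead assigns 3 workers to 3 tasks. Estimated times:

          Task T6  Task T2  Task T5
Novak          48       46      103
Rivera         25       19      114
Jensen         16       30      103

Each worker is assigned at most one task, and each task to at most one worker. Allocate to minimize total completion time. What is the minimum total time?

Min total: 138 min

Optimal: Novak→Task T5 (103 min), Rivera→Task T2 (19 min), Jensen→Task T6 (16 min) — total 103+19+16 = 138 min.
Row-greedy (each worker in turn takes its cheapest remaining task) gives 174 min, worse by 36.
Swapping Novak↔Rivera (Novak→Task T2 46 min, Rivera→Task T5 114 min) adds 38.
Every other assignment is strictly worse.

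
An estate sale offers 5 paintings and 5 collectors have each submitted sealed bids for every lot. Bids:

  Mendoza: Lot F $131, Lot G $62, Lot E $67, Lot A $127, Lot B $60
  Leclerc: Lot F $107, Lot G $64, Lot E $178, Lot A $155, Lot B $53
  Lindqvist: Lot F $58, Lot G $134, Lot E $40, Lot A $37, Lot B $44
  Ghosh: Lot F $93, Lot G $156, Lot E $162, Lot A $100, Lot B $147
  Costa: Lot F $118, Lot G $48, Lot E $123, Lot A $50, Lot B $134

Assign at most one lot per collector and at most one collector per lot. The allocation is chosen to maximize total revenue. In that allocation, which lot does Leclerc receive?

Leclerc receives Lot A.

Optimal: Mendoza→Lot F ($131), Leclerc→Lot A ($155), Lindqvist→Lot G ($134), Ghosh→Lot E ($162), Costa→Lot B ($134) — total 131+155+134+162+134 = $716.
Next-best assignment: Mendoza→Lot A, Leclerc→Lot E, Lindqvist→Lot G, Ghosh→Lot B, Costa→Lot F = $704.
Leclerc's own top lot is Lot E ($178), but forcing Leclerc→Lot E and reassigning the rest optimally gives only $704 — worse by 12.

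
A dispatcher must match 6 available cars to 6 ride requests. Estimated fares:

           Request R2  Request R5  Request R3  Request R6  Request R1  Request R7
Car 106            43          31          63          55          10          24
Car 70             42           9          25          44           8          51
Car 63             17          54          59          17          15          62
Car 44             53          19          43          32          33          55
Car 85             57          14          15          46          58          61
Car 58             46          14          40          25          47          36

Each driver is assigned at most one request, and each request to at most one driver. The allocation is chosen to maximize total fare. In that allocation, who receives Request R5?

Car 63 receives Request R5.

This is the linear assignment problem.
Optimal: Car 106→Request R3 ($63), Car 70→Request R6 ($44), Car 63→Request R5 ($54), Car 44→Request R2 ($53), Car 85→Request R7 ($61), Car 58→Request R1 ($47) — total 63+44+54+53+61+47 = $322.
Row-greedy (each driver in turn takes its best remaining request) gives $304, worse by 18.
Checked against all permutations: $322 is optimal.
Car 63's own top request is Request R7 ($62), but forcing Car 63→Request R7 and reassigning the rest optimally gives only $294 — worse by 28.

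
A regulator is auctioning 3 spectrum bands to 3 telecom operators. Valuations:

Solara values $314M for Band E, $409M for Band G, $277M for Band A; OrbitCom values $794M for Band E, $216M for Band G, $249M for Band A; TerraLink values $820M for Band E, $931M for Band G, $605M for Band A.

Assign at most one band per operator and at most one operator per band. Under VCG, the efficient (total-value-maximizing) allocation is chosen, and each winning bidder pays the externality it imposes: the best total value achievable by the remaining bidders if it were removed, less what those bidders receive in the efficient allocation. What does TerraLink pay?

Efficient allocation: Solara→Band A ($277M), OrbitCom→Band E ($794M), TerraLink→Band G ($931M); total welfare W = $2002M.
TerraLink receives Band G at value $931M, so the others get W − 931 = $1071M.
Without TerraLink: best allocation of the remaining 2 bidders over all 3 bands is Solara→Band G ($409M), OrbitCom→Band E ($794M), total $1203M.
VCG payment = (others' best without TerraLink) − (others' welfare with TerraLink) = 1203 − 1071 = $132M.

TerraLink pays $132M.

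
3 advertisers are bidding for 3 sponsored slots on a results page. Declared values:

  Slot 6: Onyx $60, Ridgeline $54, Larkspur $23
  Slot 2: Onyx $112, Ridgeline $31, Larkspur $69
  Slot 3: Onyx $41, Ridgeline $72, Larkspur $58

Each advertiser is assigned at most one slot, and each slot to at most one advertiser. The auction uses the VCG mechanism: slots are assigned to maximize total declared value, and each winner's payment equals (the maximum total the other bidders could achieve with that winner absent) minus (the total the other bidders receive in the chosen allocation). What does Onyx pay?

Efficient allocation: Onyx→Slot 2 ($112), Ridgeline→Slot 6 ($54), Larkspur→Slot 3 ($58); total welfare W = $224.
Onyx receives Slot 2 at value $112, so the others get W − 112 = $112.
Without Onyx: best allocation of the remaining 2 bidders over all 3 slots is Ridgeline→Slot 3 ($72), Larkspur→Slot 2 ($69), total $141.
VCG payment = (others' best without Onyx) − (others' welfare with Onyx) = 141 − 112 = $29.

Onyx pays $29.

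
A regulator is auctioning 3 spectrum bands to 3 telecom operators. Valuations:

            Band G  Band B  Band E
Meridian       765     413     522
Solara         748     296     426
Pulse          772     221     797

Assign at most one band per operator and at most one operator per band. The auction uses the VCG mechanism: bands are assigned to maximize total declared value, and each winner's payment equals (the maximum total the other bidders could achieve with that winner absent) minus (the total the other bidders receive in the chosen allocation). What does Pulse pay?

Pulse pays $109M.

Efficient allocation: Meridian→Band B ($413M), Solara→Band G ($748M), Pulse→Band E ($797M); total welfare W = $1958M.
Pulse receives Band E at value $797M, so the others get W − 797 = $1161M.
Without Pulse: best allocation of the remaining 2 bidders over all 3 bands is Meridian→Band E ($522M), Solara→Band G ($748M), total $1270M.
VCG payment = (others' best without Pulse) − (others' welfare with Pulse) = 1270 − 1161 = $109M.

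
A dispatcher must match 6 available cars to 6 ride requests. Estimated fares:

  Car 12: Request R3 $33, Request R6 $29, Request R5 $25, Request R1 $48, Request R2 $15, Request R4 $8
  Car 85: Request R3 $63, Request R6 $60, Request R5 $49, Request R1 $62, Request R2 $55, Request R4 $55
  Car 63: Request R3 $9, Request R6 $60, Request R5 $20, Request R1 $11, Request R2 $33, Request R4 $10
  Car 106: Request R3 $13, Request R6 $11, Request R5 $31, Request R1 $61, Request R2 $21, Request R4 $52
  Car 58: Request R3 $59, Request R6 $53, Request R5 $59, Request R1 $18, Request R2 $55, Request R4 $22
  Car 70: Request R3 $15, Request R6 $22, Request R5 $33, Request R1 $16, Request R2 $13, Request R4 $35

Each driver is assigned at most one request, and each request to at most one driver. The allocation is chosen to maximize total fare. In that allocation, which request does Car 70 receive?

Car 70 receives Request R5.

Treat this as an assignment problem: match each driver to one request.
Optimal: Car 12→Request R1 ($48), Car 85→Request R3 ($63), Car 63→Request R6 ($60), Car 106→Request R4 ($52), Car 58→Request R2 ($55), Car 70→Request R5 ($33) — total 48+63+60+52+55+33 = $311.
Column-greedy (each request in turn goes to its best remaining driver) gives $293, worse by 18.
Next-best assignment: Car 12→Request R1, Car 85→Request R2, Car 63→Request R6, Car 106→Request R4, Car 58→Request R3, Car 70→Request R5 = $307.
Car 70's own top request is Request R4 ($35), but forcing Car 70→Request R4 and reassigning the rest optimally gives only $303 — worse by 8.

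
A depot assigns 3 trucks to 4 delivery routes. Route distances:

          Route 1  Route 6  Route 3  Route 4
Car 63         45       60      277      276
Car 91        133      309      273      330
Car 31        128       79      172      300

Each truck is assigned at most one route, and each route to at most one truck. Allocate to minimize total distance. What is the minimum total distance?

This is the linear assignment problem.
Optimal: Car 63→Route 6 (60 km), Car 91→Route 1 (133 km), Car 31→Route 3 (172 km) — total 60+133+172 = 365 km.
Row-greedy (each truck in turn takes its cheapest remaining route) gives 397 km, worse by 32.
Next-best assignment: Car 63→Route 1, Car 91→Route 3, Car 31→Route 6 = 397 km.

Minimum total: 365 km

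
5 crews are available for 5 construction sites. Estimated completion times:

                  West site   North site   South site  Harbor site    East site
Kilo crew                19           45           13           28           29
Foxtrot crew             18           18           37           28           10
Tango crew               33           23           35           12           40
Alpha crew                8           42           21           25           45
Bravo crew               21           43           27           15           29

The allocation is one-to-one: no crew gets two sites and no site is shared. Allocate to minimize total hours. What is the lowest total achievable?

Optimal: Kilo crew→South site (13 hours), Foxtrot crew→East site (10 hours), Tango crew→North site (23 hours), Alpha crew→West site (8 hours), Bravo crew→Harbor site (15 hours) — total 13+10+23+8+15 = 69 hours.
Column-greedy (each site in turn goes to its cheapest remaining crew) gives 80 hours, worse by 11.

Min total: 69 hours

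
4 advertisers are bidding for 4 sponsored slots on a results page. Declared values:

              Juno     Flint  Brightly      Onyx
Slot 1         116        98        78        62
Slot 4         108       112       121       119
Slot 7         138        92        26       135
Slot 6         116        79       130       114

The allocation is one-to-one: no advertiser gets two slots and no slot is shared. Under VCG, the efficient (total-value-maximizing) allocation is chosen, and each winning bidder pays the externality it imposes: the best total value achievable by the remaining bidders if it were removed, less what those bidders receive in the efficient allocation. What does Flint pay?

Efficient allocation: Juno→Slot 1 ($116), Flint→Slot 4 ($112), Brightly→Slot 6 ($130), Onyx→Slot 7 ($135); total welfare W = $493.
Flint receives Slot 4 at value $112, so the others get W − 112 = $381.
Without Flint: best allocation of the remaining 3 bidders over all 4 slots is Juno→Slot 7 ($138), Brightly→Slot 6 ($130), Onyx→Slot 4 ($119), total $387.
VCG payment = (others' best without Flint) − (others' welfare with Flint) = 387 − 381 = $6.

Flint pays $6.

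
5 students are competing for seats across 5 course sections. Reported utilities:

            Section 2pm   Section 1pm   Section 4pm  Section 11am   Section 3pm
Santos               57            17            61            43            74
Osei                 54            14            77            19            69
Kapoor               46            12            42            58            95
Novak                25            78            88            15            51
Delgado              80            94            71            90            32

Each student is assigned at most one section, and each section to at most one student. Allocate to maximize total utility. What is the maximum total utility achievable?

Optimal: Santos→Section 2pm (57 points), Osei→Section 4pm (77 points), Kapoor→Section 3pm (95 points), Novak→Section 1pm (78 points), Delgado→Section 11am (90 points) — total 57+77+95+78+90 = 397 points.
Row-greedy (each student in turn takes its best remaining section) gives 367 points, worse by 30.

Max total: 397 points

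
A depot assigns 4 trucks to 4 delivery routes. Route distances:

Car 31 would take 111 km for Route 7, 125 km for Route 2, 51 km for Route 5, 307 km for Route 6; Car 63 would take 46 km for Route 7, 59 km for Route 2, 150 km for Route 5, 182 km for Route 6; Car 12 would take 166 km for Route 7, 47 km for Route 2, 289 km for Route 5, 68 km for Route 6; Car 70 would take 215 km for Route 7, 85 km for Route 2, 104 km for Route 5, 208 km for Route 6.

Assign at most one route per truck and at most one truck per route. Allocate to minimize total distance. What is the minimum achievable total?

Min total: 250 km

Optimal: Car 31→Route 5 (51 km), Car 63→Route 7 (46 km), Car 12→Route 6 (68 km), Car 70→Route 2 (85 km) — total 51+46+68+85 = 250 km.
Column-greedy (each route in turn goes to its cheapest remaining truck) gives 352 km, worse by 102.
Next-best assignment: Car 31→Route 7, Car 63→Route 2, Car 12→Route 6, Car 70→Route 5 = 342 km.
Every other assignment is strictly worse.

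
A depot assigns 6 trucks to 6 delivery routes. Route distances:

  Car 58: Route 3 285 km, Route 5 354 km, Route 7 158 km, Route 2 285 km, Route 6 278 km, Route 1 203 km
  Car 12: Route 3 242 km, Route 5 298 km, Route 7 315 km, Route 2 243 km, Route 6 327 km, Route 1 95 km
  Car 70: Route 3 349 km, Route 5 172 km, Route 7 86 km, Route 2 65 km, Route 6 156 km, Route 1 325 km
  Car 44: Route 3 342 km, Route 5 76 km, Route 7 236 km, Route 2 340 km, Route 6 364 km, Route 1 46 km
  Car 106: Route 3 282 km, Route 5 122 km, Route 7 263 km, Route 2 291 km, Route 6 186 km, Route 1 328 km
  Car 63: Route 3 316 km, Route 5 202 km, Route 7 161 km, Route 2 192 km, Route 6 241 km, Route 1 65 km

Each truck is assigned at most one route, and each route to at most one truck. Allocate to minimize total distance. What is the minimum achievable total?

Treat this as an assignment problem: match each truck to one route.
Optimal: Car 58→Route 7 (158 km), Car 12→Route 3 (242 km), Car 70→Route 2 (65 km), Car 44→Route 5 (76 km), Car 106→Route 6 (186 km), Car 63→Route 1 (65 km) — total 158+242+65+76+186+65 = 792 km.
Next-best assignment: Car 58→Route 3, Car 12→Route 1, Car 70→Route 2, Car 44→Route 5, Car 106→Route 6, Car 63→Route 7 = 868 km.
Swapping Car 12↔Car 106 (Car 12→Route 6 327 km, Car 106→Route 3 282 km) adds 181.
No other one-to-one assignment undercuts 792 km.

Min total: 792 km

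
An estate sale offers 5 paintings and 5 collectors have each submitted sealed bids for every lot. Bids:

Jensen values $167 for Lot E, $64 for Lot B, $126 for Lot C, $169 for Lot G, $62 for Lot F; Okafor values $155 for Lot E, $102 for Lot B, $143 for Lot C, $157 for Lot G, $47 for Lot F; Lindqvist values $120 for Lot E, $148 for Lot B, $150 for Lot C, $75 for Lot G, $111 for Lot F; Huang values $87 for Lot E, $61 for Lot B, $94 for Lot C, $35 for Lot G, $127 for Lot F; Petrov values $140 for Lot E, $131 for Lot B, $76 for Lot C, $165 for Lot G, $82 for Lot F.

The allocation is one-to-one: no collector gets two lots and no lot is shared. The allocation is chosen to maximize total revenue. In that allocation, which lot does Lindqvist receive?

Optimal: Jensen→Lot E ($167), Okafor→Lot C ($143), Lindqvist→Lot B ($148), Huang→Lot F ($127), Petrov→Lot G ($165) — total 167+143+148+127+165 = $750.
Row-greedy (each collector in turn takes its best remaining lot) gives $732, worse by 18.
Next-best assignment: Jensen→Lot E, Okafor→Lot G, Lindqvist→Lot C, Huang→Lot F, Petrov→Lot B = $732.
Lindqvist's own top lot is Lot C ($150), but forcing Lindqvist→Lot C and reassigning the rest optimally gives only $732 — worse by 18.

Lindqvist receives Lot B.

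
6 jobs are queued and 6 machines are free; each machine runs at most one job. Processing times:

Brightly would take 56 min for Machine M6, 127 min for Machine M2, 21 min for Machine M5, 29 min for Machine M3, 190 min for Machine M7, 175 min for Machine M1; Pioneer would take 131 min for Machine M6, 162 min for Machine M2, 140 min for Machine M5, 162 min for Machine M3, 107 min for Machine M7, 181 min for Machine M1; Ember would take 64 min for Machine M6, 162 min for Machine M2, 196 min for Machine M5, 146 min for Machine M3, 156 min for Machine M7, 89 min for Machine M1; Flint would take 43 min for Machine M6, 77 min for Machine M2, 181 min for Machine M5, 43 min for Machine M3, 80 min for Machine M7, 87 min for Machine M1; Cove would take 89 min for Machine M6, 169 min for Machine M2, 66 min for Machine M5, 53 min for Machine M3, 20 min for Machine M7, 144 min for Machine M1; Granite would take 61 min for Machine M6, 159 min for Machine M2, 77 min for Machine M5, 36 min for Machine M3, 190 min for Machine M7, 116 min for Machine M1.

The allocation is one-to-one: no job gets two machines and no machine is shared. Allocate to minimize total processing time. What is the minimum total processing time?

Optimal: Brightly→Machine M5 (21 min), Pioneer→Machine M2 (162 min), Ember→Machine M1 (89 min), Flint→Machine M6 (43 min), Cove→Machine M7 (20 min), Granite→Machine M3 (36 min) — total 21+162+89+43+20+36 = 371 min.
Column-greedy (each machine in turn goes to its cheapest remaining job) gives 468 min, worse by 97.
Next-best assignment: Brightly→Machine M5, Pioneer→Machine M6, Ember→Machine M1, Flint→Machine M2, Cove→Machine M7, Granite→Machine M3 = 374 min.

Minimum total: 371 min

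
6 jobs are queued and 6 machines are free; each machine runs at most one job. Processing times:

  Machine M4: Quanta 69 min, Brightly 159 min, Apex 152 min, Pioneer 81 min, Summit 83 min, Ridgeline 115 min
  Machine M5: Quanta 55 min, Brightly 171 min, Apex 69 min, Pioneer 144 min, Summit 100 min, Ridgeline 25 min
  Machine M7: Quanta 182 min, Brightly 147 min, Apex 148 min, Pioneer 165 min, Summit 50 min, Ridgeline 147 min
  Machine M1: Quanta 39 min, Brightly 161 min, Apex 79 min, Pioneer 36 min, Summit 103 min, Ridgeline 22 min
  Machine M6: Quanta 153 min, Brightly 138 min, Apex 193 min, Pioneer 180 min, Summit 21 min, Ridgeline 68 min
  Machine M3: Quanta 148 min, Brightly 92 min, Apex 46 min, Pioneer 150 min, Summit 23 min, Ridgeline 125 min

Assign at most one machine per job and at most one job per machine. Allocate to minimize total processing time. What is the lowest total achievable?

Min total: 344 min

Treat this as an assignment problem: match each job to one machine.
Optimal: Quanta→Machine M4 (69 min), Brightly→Machine M7 (147 min), Apex→Machine M3 (46 min), Pioneer→Machine M1 (36 min), Summit→Machine M6 (21 min), Ridgeline→Machine M5 (25 min) — total 69+147+46+36+21+25 = 344 min.
Swapping Quanta↔Ridgeline (Quanta→Machine M5 55 min, Ridgeline→Machine M4 115 min) adds 76.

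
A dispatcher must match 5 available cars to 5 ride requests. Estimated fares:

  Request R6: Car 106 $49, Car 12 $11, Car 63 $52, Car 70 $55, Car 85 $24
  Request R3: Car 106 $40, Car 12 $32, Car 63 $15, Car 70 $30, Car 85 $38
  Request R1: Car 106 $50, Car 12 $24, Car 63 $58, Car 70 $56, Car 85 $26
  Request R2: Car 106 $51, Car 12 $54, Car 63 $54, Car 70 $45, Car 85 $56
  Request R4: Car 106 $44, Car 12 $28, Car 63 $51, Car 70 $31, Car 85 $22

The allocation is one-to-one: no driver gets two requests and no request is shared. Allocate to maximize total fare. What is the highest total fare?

Max total: $249

Optimal: Car 106→Request R4 ($44), Car 12→Request R2 ($54), Car 63→Request R1 ($58), Car 70→Request R6 ($55), Car 85→Request R3 ($38) — total 44+54+58+55+38 = $249.
Column-greedy (each request in turn goes to its best remaining driver) gives $237, worse by 12.
Next-best assignment: Car 106→Request R6, Car 12→Request R2, Car 63→Request R4, Car 70→Request R1, Car 85→Request R3 = $248.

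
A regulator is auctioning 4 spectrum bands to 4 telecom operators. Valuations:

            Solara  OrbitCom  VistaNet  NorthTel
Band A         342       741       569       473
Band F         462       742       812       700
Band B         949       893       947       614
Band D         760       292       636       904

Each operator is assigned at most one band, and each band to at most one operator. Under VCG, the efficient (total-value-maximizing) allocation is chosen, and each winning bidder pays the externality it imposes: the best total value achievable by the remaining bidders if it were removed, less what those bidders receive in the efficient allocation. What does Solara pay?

Efficient allocation: Solara→Band B ($949M), OrbitCom→Band A ($741M), VistaNet→Band F ($812M), NorthTel→Band D ($904M); total welfare W = $3406M.
Solara receives Band B at value $949M, so the others get W − 949 = $2457M.
Without Solara: best allocation of the remaining 3 bidders over all 4 bands is OrbitCom→Band B ($893M), VistaNet→Band F ($812M), NorthTel→Band D ($904M), total $2609M.
VCG payment = (others' best without Solara) − (others' welfare with Solara) = 2609 − 2457 = $152M.

Solara pays $152M.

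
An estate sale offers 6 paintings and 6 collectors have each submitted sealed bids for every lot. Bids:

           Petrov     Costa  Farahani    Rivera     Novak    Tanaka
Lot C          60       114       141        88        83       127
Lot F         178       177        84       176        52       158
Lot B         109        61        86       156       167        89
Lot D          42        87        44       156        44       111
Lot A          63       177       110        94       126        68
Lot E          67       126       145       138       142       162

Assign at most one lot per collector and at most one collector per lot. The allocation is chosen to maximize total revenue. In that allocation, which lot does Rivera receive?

Rivera receives Lot D.

Optimal: Petrov→Lot F ($178), Costa→Lot A ($177), Farahani→Lot C ($141), Rivera→Lot D ($156), Novak→Lot B ($167), Tanaka→Lot E ($162) — total 178+177+141+156+167+162 = $981.
Row-greedy (each collector in turn takes its best remaining lot) gives $850, worse by 131.
Rivera's own top lot is Lot F ($176), but forcing Rivera→Lot F and reassigning the rest optimally gives only $865 — worse by 116.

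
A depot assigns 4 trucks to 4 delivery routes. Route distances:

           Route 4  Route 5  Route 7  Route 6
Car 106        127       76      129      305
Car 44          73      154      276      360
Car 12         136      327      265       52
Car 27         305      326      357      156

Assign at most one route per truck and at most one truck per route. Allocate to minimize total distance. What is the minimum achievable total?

Min total: 558 km

Optimal: Car 106→Route 5 (76 km), Car 44→Route 4 (73 km), Car 12→Route 6 (52 km), Car 27→Route 7 (357 km) — total 76+73+52+357 = 558 km.
Column-greedy (each route in turn goes to its cheapest remaining truck) gives 570 km, worse by 12.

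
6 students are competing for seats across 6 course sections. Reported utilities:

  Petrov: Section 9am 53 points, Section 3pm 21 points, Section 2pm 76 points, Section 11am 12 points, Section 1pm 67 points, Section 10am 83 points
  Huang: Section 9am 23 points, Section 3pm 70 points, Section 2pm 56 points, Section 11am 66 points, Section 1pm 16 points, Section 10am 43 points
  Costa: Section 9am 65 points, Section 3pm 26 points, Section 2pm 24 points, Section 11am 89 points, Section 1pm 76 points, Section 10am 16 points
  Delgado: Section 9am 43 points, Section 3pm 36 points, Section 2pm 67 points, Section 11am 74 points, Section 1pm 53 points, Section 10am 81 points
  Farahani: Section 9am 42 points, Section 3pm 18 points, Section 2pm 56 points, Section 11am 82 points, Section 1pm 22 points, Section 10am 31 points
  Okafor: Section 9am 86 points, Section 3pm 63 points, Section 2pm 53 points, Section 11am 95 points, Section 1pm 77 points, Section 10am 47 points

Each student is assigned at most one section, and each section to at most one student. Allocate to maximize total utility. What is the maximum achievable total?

This is a one-to-one assignment (maximum-weight bipartite matching).
Optimal: Petrov→Section 2pm (76 points), Huang→Section 3pm (70 points), Costa→Section 1pm (76 points), Delgado→Section 10am (81 points), Farahani→Section 11am (82 points), Okafor→Section 9am (86 points) — total 76+70+76+81+82+86 = 471 points.
Row-greedy (each student in turn takes its best remaining section) gives 428 points, worse by 43.
Next-best assignment: Petrov→Section 10am, Huang→Section 3pm, Costa→Section 1pm, Delgado→Section 2pm, Farahani→Section 11am, Okafor→Section 9am = 464 points.

Max total: 471 points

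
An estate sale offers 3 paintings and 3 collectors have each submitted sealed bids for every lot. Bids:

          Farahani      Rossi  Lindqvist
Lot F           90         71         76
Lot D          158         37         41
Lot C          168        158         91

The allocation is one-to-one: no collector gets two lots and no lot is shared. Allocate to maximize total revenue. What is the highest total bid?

Max total: $392

Optimal: Farahani→Lot D ($158), Rossi→Lot C ($158), Lindqvist→Lot F ($76) — total 158+158+76 = $392.
Row-greedy (each collector in turn takes its best remaining lot) gives $280, worse by 112.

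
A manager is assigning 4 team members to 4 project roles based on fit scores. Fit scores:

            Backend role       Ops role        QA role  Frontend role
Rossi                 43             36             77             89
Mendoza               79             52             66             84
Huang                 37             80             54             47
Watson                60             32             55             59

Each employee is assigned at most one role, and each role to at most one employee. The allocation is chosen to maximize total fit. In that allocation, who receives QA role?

Optimal: Rossi→Frontend role (89 pts), Mendoza→Backend role (79 pts), Huang→Ops role (80 pts), Watson→QA role (55 pts) — total 89+79+80+55 = 303 pts.
Column-greedy (each role in turn goes to its best remaining employee) gives 295 pts, worse by 8.
Watson's own top role is Backend role (60 pts), but forcing Watson→Backend role and reassigning the rest optimally gives only 301 pts — worse by 2.

Watson receives QA role.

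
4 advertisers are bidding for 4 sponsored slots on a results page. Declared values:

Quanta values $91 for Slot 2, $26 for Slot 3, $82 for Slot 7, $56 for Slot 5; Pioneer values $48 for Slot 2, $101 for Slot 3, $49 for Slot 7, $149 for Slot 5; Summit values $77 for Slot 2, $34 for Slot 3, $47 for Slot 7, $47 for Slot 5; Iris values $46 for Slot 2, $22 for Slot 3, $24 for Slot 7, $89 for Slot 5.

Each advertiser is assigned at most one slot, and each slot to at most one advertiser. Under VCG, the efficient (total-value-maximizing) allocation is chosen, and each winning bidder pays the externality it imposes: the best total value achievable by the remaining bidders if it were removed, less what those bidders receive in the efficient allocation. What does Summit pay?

Summit pays $9.

Efficient allocation: Quanta→Slot 7 ($82), Pioneer→Slot 3 ($101), Summit→Slot 2 ($77), Iris→Slot 5 ($89); total welfare W = $349.
Summit receives Slot 2 at value $77, so the others get W − 77 = $272.
Without Summit: best allocation of the remaining 3 bidders over all 4 slots is Quanta→Slot 2 ($91), Pioneer→Slot 3 ($101), Iris→Slot 5 ($89), total $281.
VCG payment = (others' best without Summit) − (others' welfare with Summit) = 281 − 272 = $9.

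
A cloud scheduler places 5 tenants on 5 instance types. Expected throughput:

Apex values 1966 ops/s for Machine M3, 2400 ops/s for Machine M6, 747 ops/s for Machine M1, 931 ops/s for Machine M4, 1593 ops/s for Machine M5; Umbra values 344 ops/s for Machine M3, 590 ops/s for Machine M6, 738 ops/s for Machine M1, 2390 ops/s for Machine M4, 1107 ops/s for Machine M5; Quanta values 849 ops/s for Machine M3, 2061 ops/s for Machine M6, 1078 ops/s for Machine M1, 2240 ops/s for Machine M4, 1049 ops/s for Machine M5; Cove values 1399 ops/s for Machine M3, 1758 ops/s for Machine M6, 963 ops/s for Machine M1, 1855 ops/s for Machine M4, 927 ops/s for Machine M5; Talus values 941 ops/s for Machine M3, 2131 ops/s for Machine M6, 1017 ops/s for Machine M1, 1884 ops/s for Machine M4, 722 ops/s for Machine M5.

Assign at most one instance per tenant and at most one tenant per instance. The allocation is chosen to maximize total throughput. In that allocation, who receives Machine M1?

This is a one-to-one assignment (maximum-weight bipartite matching).
Optimal: Apex→Machine M5 (1593 ops/s), Umbra→Machine M4 (2390 ops/s), Quanta→Machine M1 (1078 ops/s), Cove→Machine M3 (1399 ops/s), Talus→Machine M6 (2131 ops/s) — total 1593+2390+1078+1399+2131 = 8591 ops/s.
Column-greedy (each instance in turn goes to its best remaining tenant) gives 8492 ops/s, worse by 99.
Swapping Apex↔Cove (Apex→Machine M3 1966 ops/s, Cove→Machine M5 927 ops/s) loses 99.
Every other assignment is strictly worse.
Quanta's own top instance is Machine M4 (2240 ops/s), but forcing Quanta→Machine M4 and reassigning the rest optimally gives only 8407 ops/s — worse by 184.

Quanta receives Machine M1.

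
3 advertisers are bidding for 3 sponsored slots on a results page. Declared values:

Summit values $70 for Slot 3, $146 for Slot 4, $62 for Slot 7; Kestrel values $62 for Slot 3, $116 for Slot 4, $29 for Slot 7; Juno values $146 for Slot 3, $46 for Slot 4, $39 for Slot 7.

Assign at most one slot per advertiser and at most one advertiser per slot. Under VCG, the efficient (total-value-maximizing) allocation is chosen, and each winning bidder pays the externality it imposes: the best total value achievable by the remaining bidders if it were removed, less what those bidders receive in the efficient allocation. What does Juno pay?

Efficient allocation: Summit→Slot 7 ($62), Kestrel→Slot 4 ($116), Juno→Slot 3 ($146); total welfare W = $324.
Juno receives Slot 3 at value $146, so the others get W − 146 = $178.
Without Juno: best allocation of the remaining 2 bidders over all 3 slots is Summit→Slot 4 ($146), Kestrel→Slot 3 ($62), total $208.
VCG payment = (others' best without Juno) − (others' welfare with Juno) = 208 − 178 = $30.

Juno pays $30.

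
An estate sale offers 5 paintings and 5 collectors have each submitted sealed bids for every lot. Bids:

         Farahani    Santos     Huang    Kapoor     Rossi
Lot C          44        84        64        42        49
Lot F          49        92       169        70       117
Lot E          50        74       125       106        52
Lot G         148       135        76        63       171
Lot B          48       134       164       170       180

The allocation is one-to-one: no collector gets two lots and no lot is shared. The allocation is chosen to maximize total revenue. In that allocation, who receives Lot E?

Optimal: Farahani→Lot G ($148), Santos→Lot C ($84), Huang→Lot F ($169), Kapoor→Lot E ($106), Rossi→Lot B ($180) — total 148+84+169+106+180 = $687.
Row-greedy (each collector in turn takes its best remaining lot) gives $606, worse by 81.
Kapoor's own top lot is Lot B ($170), but forcing Kapoor→Lot B and reassigning the rest optimally gives only $644 — worse by 43.

Kapoor receives Lot E.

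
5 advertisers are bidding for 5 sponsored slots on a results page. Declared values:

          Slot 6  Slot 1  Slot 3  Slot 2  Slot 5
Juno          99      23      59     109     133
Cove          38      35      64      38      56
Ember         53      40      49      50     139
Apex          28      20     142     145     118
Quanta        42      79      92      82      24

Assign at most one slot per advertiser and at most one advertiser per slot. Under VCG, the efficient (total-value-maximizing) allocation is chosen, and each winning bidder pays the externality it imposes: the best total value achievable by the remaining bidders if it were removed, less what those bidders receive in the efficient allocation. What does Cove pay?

Efficient allocation: Juno→Slot 6 ($99), Cove→Slot 3 ($64), Ember→Slot 5 ($139), Apex→Slot 2 ($145), Quanta→Slot 1 ($79); total welfare W = $526.
Cove receives Slot 3 at value $64, so the others get W − 64 = $462.
Without Cove: best allocation of the remaining 4 bidders over all 5 slots is Juno→Slot 6 ($99), Ember→Slot 5 ($139), Apex→Slot 2 ($145), Quanta→Slot 3 ($92), total $475.
VCG payment = (others' best without Cove) − (others' welfare with Cove) = 475 − 462 = $13.

Cove pays $13.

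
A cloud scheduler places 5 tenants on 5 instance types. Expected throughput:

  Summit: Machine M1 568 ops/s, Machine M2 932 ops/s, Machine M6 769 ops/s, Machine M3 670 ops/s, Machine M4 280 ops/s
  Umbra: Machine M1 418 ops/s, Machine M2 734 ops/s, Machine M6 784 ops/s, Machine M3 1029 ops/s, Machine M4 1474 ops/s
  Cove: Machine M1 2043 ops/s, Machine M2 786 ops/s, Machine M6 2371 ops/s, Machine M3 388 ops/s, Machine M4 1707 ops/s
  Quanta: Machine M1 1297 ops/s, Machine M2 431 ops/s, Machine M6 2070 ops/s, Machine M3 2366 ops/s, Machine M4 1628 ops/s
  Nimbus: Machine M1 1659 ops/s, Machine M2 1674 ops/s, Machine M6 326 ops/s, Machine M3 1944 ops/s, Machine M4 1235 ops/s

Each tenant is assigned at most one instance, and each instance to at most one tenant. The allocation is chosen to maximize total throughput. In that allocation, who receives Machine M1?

Optimal: Summit→Machine M2 (932 ops/s), Umbra→Machine M4 (1474 ops/s), Cove→Machine M6 (2371 ops/s), Quanta→Machine M3 (2366 ops/s), Nimbus→Machine M1 (1659 ops/s) — total 932+1474+2371+2366+1659 = 8802 ops/s.
Every other assignment is strictly worse.
Nimbus's own top instance is Machine M3 (1944 ops/s), but forcing Nimbus→Machine M3 and reassigning the rest optimally gives only 8463 ops/s — worse by 339.

Nimbus receives Machine M1.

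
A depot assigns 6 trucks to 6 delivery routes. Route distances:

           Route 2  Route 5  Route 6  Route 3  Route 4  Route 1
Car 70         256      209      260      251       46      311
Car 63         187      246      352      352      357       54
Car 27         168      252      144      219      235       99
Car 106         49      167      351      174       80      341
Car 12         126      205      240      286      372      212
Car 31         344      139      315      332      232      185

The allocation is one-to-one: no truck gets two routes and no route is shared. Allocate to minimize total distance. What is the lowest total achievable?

Min total: 683 km

Optimal: Car 70→Route 4 (46 km), Car 63→Route 1 (54 km), Car 27→Route 6 (144 km), Car 106→Route 3 (174 km), Car 12→Route 2 (126 km), Car 31→Route 5 (139 km) — total 46+54+144+174+126+139 = 683 km.
Next-best assignment: Car 70→Route 4, Car 63→Route 1, Car 27→Route 6, Car 106→Route 2, Car 12→Route 3, Car 31→Route 5 = 718 km.
No other one-to-one assignment undercuts 683 km.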